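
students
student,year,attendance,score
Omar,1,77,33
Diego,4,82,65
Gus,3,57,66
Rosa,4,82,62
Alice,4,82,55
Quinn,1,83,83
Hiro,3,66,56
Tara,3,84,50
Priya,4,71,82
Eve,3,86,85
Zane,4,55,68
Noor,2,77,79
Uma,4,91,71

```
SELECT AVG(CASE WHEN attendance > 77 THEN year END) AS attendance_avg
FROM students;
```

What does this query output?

student=Omar: ✗
student=Diego: ✓ → 4
student=Gus: ✗
student=Rosa: ✓ → 4
student=Alice: ✓ → 4
student=Quinn: ✓ → 1
student=Hiro: ✗
student=Tara: ✓ → 3
student=Priya: ✗
student=Eve: ✓ → 3
student=Zane: ✗
student=Noor: ✗
student=Uma: ✓ → 4
attendance_avg = (4 + 4 + 4 + 1 + 3 + 3 + 4) / 7 = 3.2857142857

3.2857142857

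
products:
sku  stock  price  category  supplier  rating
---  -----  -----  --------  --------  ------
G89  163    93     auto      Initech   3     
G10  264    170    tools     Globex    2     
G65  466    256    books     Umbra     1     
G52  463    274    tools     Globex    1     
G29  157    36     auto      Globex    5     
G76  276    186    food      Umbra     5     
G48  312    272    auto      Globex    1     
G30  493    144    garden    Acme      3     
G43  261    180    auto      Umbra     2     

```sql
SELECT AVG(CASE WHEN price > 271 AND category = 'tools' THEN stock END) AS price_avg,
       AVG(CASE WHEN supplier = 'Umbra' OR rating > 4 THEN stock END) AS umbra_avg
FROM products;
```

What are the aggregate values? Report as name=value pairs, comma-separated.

[price_avg: price > 271 AND category = 'tools']
sku=G89: ✗
sku=G10: ✗
sku=G65: ✗
sku=G52: ✓ → 463
sku=G29: ✗
sku=G76: ✗
sku=G48: ✗
sku=G30: ✗
sku=G43: ✗
price_avg = 463
—
[umbra_avg: supplier = 'Umbra' OR rating > 4]
sku=G89: ✗
sku=G10: ✗
sku=G65: ✓ → 466
sku=G52: ✗
sku=G29: ✓ → 157
sku=G76: ✓ → 276
sku=G48: ✗
sku=G30: ✗
sku=G43: ✓ → 261
umbra_avg = (466 + 157 + 276 + 261) / 4 = 290

price_avg=463, umbra_avg=290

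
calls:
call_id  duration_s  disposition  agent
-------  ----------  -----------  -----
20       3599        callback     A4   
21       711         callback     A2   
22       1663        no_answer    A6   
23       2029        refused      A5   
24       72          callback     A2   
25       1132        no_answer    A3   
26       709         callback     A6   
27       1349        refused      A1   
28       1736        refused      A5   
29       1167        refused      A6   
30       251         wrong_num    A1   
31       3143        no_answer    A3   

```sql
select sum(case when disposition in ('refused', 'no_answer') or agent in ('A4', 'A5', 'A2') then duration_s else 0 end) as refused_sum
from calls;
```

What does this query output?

call_id=20: ✓ → 3599
call_id=21: ✓ → 711
call_id=22: ✓ → 1663
call_id=23: ✓ → 2029
call_id=24: ✓ → 72
call_id=25: ✓ → 1132
call_id=26: ✗
call_id=27: ✓ → 1349
call_id=28: ✓ → 1736
call_id=29: ✓ → 1167
call_id=30: ✗
call_id=31: ✓ → 3143
refused_sum = 3599 + 711 + 1663 + 2029 + 72 + 1132 + 1349 + 1736 + 1167 + 3143 = 16601

16601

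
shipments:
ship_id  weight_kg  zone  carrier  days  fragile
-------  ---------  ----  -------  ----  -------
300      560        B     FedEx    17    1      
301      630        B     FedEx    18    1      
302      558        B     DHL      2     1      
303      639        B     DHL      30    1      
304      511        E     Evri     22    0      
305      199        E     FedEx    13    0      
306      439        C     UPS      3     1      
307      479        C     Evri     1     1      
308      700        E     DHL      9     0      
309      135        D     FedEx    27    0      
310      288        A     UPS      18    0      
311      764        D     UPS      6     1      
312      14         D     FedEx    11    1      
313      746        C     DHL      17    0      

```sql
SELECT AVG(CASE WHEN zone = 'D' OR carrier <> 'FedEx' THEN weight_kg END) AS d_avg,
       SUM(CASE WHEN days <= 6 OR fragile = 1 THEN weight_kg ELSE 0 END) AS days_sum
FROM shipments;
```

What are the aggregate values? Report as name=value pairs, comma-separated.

[d_avg: zone = 'D' OR carrier <> 'FedEx']
ship_id=300: ✗
ship_id=301: ✗
ship_id=302: ✓ → 558
ship_id=303: ✓ → 639
ship_id=304: ✓ → 511
ship_id=305: ✗
ship_id=306: ✓ → 439
ship_id=307: ✓ → 479
ship_id=308: ✓ → 700
ship_id=309: ✓ → 135
ship_id=310: ✓ → 288
ship_id=311: ✓ → 764
ship_id=312: ✓ → 14
ship_id=313: ✓ → 746
d_avg = (558 + 639 + 511 + 439 + 479 + 700 + 135 + 288 + 764 + 14 + 746) / 11 = 479.3636363636
—
[days_sum: days <= 6 OR fragile = 1]
ship_id=300: ✓ → 560
ship_id=301: ✓ → 630
ship_id=302: ✓ → 558
ship_id=303: ✓ → 639
ship_id=304: ✗
ship_id=305: ✗
ship_id=306: ✓ → 439
ship_id=307: ✓ → 479
ship_id=308: ✗
ship_id=309: ✗
ship_id=310: ✗
ship_id=311: ✓ → 764
ship_id=312: ✓ → 14
ship_id=313: ✗
days_sum = 560 + 630 + 558 + 639 + 439 + 479 + 764 + 14 = 4083

d_avg=479.3636363636, days_sum=4083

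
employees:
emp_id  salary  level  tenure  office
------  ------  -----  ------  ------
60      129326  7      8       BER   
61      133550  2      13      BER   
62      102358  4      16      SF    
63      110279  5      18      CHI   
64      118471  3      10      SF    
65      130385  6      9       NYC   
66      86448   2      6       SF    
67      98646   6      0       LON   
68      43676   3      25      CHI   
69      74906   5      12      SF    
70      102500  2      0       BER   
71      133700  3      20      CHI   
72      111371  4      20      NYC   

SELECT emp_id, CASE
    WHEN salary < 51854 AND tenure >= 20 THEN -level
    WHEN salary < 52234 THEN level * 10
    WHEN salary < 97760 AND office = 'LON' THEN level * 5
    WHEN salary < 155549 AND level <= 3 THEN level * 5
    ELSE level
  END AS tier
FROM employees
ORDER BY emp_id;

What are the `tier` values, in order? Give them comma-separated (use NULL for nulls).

emp_id=60: ELSE → 7
emp_id=61: salary < 155549 AND level <= 3 → 10
emp_id=62: ELSE → 4
emp_id=63: ELSE → 5
emp_id=64: salary < 155549 AND level <= 3 → 15
emp_id=65: ELSE → 6
emp_id=66: salary < 155549 AND level <= 3 → 10
emp_id=67: ELSE → 6
emp_id=68: salary < 51854 AND tenure >= 20 → -3
emp_id=69: ELSE → 5
emp_id=70: salary < 155549 AND level <= 3 → 10
emp_id=71: salary < 155549 AND level <= 3 → 15
emp_id=72: ELSE → 4

7, 10, 4, 5, 15, 6, 10, 6, -3, 5, 10, 15, 4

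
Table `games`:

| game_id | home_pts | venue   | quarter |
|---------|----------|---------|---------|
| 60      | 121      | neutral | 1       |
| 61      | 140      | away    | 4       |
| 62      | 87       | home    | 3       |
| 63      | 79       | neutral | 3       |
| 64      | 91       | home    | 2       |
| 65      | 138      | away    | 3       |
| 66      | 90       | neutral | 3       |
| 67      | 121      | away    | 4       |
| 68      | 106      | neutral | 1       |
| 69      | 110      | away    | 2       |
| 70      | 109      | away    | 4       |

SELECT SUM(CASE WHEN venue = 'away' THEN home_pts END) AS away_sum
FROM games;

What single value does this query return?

618

game_id=60: ✗
game_id=61: ✓ → 140
game_id=62: ✗
game_id=63: ✗
game_id=64: ✗
game_id=65: ✓ → 138
game_id=66: ✗
game_id=67: ✓ → 121
game_id=68: ✗
game_id=69: ✓ → 110
game_id=70: ✓ → 109
away_sum = 140 + 138 + 121 + 110 + 109 = 618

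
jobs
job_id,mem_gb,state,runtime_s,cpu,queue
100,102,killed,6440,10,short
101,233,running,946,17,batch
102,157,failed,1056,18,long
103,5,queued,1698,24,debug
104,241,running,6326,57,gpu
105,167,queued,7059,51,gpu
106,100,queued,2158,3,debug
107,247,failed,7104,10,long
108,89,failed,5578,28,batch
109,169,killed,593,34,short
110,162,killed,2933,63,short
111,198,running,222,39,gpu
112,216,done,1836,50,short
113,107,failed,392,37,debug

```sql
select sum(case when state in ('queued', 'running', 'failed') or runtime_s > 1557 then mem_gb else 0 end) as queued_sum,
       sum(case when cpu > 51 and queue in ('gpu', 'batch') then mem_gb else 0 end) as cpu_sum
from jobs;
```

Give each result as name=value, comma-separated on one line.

queued_sum=2024, cpu_sum=241

[queued_sum: state in ('queued', 'running', 'failed') or runtime_s > 1557]
job_id=100: ✓ → 102
job_id=101: ✓ → 233
job_id=102: ✓ → 157
job_id=103: ✓ → 5
job_id=104: ✓ → 241
job_id=105: ✓ → 167
job_id=106: ✓ → 100
job_id=107: ✓ → 247
job_id=108: ✓ → 89
job_id=109: ✗
job_id=110: ✓ → 162
job_id=111: ✓ → 198
job_id=112: ✓ → 216
job_id=113: ✓ → 107
queued_sum = 102 + 233 + 157 + 5 + 241 + 167 + 100 + 247 + 89 + 162 + 198 + 216 + 107 = 2024
—
[cpu_sum: cpu > 51 and queue in ('gpu', 'batch')]
job_id=100: ✗
job_id=101: ✗
job_id=102: ✗
job_id=103: ✗
job_id=104: ✓ → 241
job_id=105: ✗
job_id=106: ✗
job_id=107: ✗
job_id=108: ✗
job_id=109: ✗
job_id=110: ✗
job_id=111: ✗
job_id=112: ✗
job_id=113: ✗
cpu_sum = 241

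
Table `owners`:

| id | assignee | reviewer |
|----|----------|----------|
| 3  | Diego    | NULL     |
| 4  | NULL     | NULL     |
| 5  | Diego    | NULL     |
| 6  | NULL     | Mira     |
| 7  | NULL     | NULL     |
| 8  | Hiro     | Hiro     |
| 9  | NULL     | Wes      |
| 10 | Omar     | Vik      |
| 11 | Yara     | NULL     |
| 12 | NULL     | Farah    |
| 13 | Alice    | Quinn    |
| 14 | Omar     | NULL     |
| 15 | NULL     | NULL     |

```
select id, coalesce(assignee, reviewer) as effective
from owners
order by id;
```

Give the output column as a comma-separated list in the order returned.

Diego, NULL, Diego, Mira, NULL, Hiro, Wes, Omar, Yara, Farah, Alice, Omar, NULL

id=3: assignee=Diego → Diego
id=4: assignee=NULL, reviewer=NULL (all NULL) → NULL
id=5: assignee=Diego → Diego
id=6: assignee=NULL, reviewer=Mira → Mira
id=7: assignee=NULL, reviewer=NULL (all NULL) → NULL
id=8: assignee=Hiro → Hiro
id=9: assignee=NULL, reviewer=Wes → Wes
id=10: assignee=Omar → Omar
id=11: assignee=Yara → Yara
id=12: assignee=NULL, reviewer=Farah → Farah
id=13: assignee=Alice → Alice
id=14: assignee=Omar → Omar
id=15: assignee=NULL, reviewer=NULL (all NULL) → NULL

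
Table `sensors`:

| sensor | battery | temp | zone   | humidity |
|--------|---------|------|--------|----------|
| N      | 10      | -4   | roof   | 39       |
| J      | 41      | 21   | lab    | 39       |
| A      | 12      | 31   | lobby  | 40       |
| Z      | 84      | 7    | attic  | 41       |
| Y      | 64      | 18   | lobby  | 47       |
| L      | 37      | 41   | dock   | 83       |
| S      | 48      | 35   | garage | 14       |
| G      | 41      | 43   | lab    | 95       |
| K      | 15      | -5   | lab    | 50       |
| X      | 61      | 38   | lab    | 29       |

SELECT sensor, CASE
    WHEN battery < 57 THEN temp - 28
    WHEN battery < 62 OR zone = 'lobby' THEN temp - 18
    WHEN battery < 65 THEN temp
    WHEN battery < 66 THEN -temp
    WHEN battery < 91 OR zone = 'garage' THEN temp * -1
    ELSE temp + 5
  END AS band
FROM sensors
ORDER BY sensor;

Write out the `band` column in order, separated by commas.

3, 15, -7, -33, 13, -32, 7, 20, 0, -7

sensor=A: battery < 57 → 3
sensor=G: battery < 57 → 15
sensor=J: battery < 57 → -7
sensor=K: battery < 57 → -33
sensor=L: battery < 57 → 13
sensor=N: battery < 57 → -32
sensor=S: battery < 57 → 7
sensor=X: battery < 62 OR zone = 'lobby' → 20
sensor=Y: battery < 62 OR zone = 'lobby' → 0
sensor=Z: battery < 91 OR zone = 'garage' → -7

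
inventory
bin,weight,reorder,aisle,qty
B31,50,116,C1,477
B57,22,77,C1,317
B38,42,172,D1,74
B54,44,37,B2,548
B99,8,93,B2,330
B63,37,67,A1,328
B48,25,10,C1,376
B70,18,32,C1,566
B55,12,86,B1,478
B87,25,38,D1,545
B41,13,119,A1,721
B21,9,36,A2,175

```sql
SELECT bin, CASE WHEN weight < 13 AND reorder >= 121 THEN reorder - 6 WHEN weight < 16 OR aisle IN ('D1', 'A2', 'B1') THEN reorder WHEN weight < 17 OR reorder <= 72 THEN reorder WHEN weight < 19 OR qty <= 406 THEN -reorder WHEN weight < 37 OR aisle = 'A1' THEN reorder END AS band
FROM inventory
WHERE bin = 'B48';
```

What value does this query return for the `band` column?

10

bin = B48: weight=25, reorder=10, aisle=C1, qty=376.
weight < 13 AND reorder >= 121 → false
weight < 16 OR aisle IN ('D1', 'A2', 'B1') → false
weight < 17 OR reorder <= 72 → true → 10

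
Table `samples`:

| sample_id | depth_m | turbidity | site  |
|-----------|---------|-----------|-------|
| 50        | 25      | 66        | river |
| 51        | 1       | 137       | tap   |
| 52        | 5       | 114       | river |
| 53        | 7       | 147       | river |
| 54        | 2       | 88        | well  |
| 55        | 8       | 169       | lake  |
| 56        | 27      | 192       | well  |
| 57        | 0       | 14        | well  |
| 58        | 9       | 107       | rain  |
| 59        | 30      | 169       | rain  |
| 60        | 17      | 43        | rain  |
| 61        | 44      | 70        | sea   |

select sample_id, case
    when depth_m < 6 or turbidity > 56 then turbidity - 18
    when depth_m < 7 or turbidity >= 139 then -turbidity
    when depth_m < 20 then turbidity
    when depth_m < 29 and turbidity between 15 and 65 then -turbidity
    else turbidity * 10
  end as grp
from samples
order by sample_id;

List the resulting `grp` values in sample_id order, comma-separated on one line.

48, 119, 96, 129, 70, 151, 174, -4, 89, 151, 43, 52

sample_id=50: depth_m < 6 or turbidity > 56 → 48
sample_id=51: depth_m < 6 or turbidity > 56 → 119
sample_id=52: depth_m < 6 or turbidity > 56 → 96
sample_id=53: depth_m < 6 or turbidity > 56 → 129
sample_id=54: depth_m < 6 or turbidity > 56 → 70
sample_id=55: depth_m < 6 or turbidity > 56 → 151
sample_id=56: depth_m < 6 or turbidity > 56 → 174
sample_id=57: depth_m < 6 or turbidity > 56 → -4
sample_id=58: depth_m < 6 or turbidity > 56 → 89
sample_id=59: depth_m < 6 or turbidity > 56 → 151
sample_id=60: depth_m < 20 → 43
sample_id=61: depth_m < 6 or turbidity > 56 → 52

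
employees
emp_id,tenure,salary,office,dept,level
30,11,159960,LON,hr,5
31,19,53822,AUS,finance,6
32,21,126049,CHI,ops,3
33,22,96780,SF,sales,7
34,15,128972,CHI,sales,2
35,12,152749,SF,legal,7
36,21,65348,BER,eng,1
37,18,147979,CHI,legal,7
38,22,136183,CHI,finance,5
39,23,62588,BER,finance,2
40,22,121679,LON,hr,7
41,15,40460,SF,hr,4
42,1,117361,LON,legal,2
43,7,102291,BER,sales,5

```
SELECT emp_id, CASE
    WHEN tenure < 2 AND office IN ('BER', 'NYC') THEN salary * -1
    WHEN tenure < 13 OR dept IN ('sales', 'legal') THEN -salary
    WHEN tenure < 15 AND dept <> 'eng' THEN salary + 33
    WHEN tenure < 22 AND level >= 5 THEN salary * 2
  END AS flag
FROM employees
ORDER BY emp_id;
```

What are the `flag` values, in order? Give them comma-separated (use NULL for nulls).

-159960, 107644, NULL, -96780, -128972, -152749, NULL, -147979, NULL, NULL, NULL, NULL, -117361, -102291

emp_id=30: tenure < 13 OR dept IN ('sales', 'legal') → -159960
emp_id=31: tenure < 22 AND level >= 5 → 107644
emp_id=32: (no match → NULL) → NULL
emp_id=33: tenure < 13 OR dept IN ('sales', 'legal') → -96780
emp_id=34: tenure < 13 OR dept IN ('sales', 'legal') → -128972
emp_id=35: tenure < 13 OR dept IN ('sales', 'legal') → -152749
emp_id=36: (no match → NULL) → NULL
emp_id=37: tenure < 13 OR dept IN ('sales', 'legal') → -147979
emp_id=38: (no match → NULL) → NULL
emp_id=39: (no match → NULL) → NULL
emp_id=40: (no match → NULL) → NULL
emp_id=41: (no match → NULL) → NULL
emp_id=42: tenure < 13 OR dept IN ('sales', 'legal') → -117361
emp_id=43: tenure < 13 OR dept IN ('sales', 'legal') → -102291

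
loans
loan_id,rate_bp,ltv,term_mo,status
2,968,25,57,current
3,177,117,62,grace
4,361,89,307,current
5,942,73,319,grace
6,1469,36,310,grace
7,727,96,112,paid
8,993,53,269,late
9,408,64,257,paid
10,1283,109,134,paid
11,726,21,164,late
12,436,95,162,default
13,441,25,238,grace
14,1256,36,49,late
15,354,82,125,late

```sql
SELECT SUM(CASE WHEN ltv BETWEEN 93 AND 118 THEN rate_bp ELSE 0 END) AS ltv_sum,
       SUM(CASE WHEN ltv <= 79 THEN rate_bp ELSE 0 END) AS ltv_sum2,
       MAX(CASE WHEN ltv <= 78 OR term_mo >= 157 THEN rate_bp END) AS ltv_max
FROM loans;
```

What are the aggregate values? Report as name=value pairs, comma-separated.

[ltv_sum: ltv BETWEEN 93 AND 118]
loan_id=2: ✗
loan_id=3: ✓ → 177
loan_id=4: ✗
loan_id=5: ✗
loan_id=6: ✗
loan_id=7: ✓ → 727
loan_id=8: ✗
loan_id=9: ✗
loan_id=10: ✓ → 1283
loan_id=11: ✗
loan_id=12: ✓ → 436
loan_id=13: ✗
loan_id=14: ✗
loan_id=15: ✗
ltv_sum = 177 + 727 + 1283 + 436 = 2623
—
[ltv_sum2: ltv <= 79]
loan_id=2: ✓ → 968
loan_id=3: ✗
loan_id=4: ✗
loan_id=5: ✓ → 942
loan_id=6: ✓ → 1469
loan_id=7: ✗
loan_id=8: ✓ → 993
loan_id=9: ✓ → 408
loan_id=10: ✗
loan_id=11: ✓ → 726
loan_id=12: ✗
loan_id=13: ✓ → 441
loan_id=14: ✓ → 1256
loan_id=15: ✗
ltv_sum2 = 968 + 942 + 1469 + 993 + 408 + 726 + 441 + 1256 = 7203
—
[ltv_max: ltv <= 78 OR term_mo >= 157]
loan_id=2: ✓ → 968
loan_id=3: ✗
loan_id=4: ✓ → 361
loan_id=5: ✓ → 942
loan_id=6: ✓ → 1469
loan_id=7: ✗
loan_id=8: ✓ → 993
loan_id=9: ✓ → 408
loan_id=10: ✗
loan_id=11: ✓ → 726
loan_id=12: ✓ → 436
loan_id=13: ✓ → 441
loan_id=14: ✓ → 1256
loan_id=15: ✗
ltv_max = MAX(968, 361, 942, 1469, 993, 408, 726, 436, 441, 1256) = 1469

ltv_sum=2623, ltv_sum2=7203, ltv_max=1469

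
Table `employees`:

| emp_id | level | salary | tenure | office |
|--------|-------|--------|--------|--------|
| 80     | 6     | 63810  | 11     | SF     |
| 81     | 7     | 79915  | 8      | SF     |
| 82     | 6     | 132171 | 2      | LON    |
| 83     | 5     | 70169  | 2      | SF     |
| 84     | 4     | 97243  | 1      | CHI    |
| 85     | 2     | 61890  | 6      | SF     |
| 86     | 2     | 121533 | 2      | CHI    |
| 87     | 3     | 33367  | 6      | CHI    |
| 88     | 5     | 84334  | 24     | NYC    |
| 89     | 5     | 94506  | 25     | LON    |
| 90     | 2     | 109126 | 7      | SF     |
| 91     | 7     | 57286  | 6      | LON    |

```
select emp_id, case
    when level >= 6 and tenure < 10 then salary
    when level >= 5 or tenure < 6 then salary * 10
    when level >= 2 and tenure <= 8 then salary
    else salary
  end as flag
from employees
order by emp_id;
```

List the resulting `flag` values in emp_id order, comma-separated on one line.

emp_id=80: level >= 5 or tenure < 6 → 638100
emp_id=81: level >= 6 and tenure < 10 → 79915
emp_id=82: level >= 6 and tenure < 10 → 132171
emp_id=83: level >= 5 or tenure < 6 → 701690
emp_id=84: level >= 5 or tenure < 6 → 972430
emp_id=85: level >= 2 and tenure <= 8 → 61890
emp_id=86: level >= 5 or tenure < 6 → 1215330
emp_id=87: level >= 2 and tenure <= 8 → 33367
emp_id=88: level >= 5 or tenure < 6 → 843340
emp_id=89: level >= 5 or tenure < 6 → 945060
emp_id=90: level >= 2 and tenure <= 8 → 109126
emp_id=91: level >= 6 and tenure < 10 → 57286

638100, 79915, 132171, 701690, 972430, 61890, 1215330, 33367, 843340, 945060, 109126, 57286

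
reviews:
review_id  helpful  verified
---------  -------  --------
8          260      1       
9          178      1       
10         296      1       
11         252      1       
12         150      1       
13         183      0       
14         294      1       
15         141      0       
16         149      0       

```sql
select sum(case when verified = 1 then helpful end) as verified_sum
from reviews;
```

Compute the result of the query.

review_id=8: ✓ → 260
review_id=9: ✓ → 178
review_id=10: ✓ → 296
review_id=11: ✓ → 252
review_id=12: ✓ → 150
review_id=13: ✗
review_id=14: ✓ → 294
review_id=15: ✗
review_id=16: ✗
verified_sum = 260 + 178 + 296 + 252 + 150 + 294 = 1430

1430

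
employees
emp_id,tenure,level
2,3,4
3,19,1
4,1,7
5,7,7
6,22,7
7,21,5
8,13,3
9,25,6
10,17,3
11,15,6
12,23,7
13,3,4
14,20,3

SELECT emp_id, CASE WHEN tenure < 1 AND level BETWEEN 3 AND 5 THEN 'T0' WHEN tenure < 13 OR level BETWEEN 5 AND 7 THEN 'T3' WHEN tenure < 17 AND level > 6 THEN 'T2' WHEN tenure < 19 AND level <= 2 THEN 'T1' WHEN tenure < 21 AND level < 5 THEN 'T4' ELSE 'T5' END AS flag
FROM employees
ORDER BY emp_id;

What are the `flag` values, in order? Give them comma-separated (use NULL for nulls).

T3, T4, T3, T3, T3, T3, T4, T3, T4, T3, T3, T3, T4

emp_id=2: tenure < 13 OR level BETWEEN 5 AND 7 → T3
emp_id=3: tenure < 21 AND level < 5 → T4
emp_id=4: tenure < 13 OR level BETWEEN 5 AND 7 → T3
emp_id=5: tenure < 13 OR level BETWEEN 5 AND 7 → T3
emp_id=6: tenure < 13 OR level BETWEEN 5 AND 7 → T3
emp_id=7: tenure < 13 OR level BETWEEN 5 AND 7 → T3
emp_id=8: tenure < 21 AND level < 5 → T4
emp_id=9: tenure < 13 OR level BETWEEN 5 AND 7 → T3
emp_id=10: tenure < 21 AND level < 5 → T4
emp_id=11: tenure < 13 OR level BETWEEN 5 AND 7 → T3
emp_id=12: tenure < 13 OR level BETWEEN 5 AND 7 → T3
emp_id=13: tenure < 13 OR level BETWEEN 5 AND 7 → T3
emp_id=14: tenure < 21 AND level < 5 → T4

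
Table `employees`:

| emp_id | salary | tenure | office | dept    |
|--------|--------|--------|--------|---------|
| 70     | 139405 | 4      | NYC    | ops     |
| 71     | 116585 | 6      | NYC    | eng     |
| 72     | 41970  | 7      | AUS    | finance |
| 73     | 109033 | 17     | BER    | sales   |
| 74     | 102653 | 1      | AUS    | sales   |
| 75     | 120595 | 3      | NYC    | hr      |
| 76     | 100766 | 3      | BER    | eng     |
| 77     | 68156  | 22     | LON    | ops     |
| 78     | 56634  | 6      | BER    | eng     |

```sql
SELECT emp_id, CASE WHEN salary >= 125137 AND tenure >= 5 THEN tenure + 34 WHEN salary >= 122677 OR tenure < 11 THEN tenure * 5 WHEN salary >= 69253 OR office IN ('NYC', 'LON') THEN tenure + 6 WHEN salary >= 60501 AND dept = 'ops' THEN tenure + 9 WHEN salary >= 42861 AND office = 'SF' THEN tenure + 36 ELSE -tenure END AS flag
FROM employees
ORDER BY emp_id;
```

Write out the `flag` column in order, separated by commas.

20, 30, 35, 23, 5, 15, 15, 28, 30

emp_id=70: salary >= 122677 OR tenure < 11 → 20
emp_id=71: salary >= 122677 OR tenure < 11 → 30
emp_id=72: salary >= 122677 OR tenure < 11 → 35
emp_id=73: salary >= 69253 OR office IN ('NYC', 'LON') → 23
emp_id=74: salary >= 122677 OR tenure < 11 → 5
emp_id=75: salary >= 122677 OR tenure < 11 → 15
emp_id=76: salary >= 122677 OR tenure < 11 → 15
emp_id=77: salary >= 69253 OR office IN ('NYC', 'LON') → 28
emp_id=78: salary >= 122677 OR tenure < 11 → 30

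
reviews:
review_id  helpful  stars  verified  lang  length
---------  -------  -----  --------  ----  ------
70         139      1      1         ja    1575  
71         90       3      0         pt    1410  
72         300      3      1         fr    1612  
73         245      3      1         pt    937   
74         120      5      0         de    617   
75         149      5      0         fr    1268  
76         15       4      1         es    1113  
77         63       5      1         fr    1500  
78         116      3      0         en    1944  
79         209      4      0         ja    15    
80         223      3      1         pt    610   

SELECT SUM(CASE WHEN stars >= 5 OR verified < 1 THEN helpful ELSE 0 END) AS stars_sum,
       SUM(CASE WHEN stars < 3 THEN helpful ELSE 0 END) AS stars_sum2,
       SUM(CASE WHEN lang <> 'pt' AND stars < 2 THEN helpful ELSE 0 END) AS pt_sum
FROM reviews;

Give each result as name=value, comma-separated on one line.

stars_sum=747, stars_sum2=139, pt_sum=139

[stars_sum: stars >= 5 OR verified < 1]
review_id=70: ✗
review_id=71: ✓ → 90
review_id=72: ✗
review_id=73: ✗
review_id=74: ✓ → 120
review_id=75: ✓ → 149
review_id=76: ✗
review_id=77: ✓ → 63
review_id=78: ✓ → 116
review_id=79: ✓ → 209
review_id=80: ✗
stars_sum = 90 + 120 + 149 + 63 + 116 + 209 = 747
—
[stars_sum2: stars < 3]
review_id=70: ✓ → 139
review_id=71: ✗
review_id=72: ✗
review_id=73: ✗
review_id=74: ✗
review_id=75: ✗
review_id=76: ✗
review_id=77: ✗
review_id=78: ✗
review_id=79: ✗
review_id=80: ✗
stars_sum2 = 139
—
[pt_sum: lang <> 'pt' AND stars < 2]
review_id=70: ✓ → 139
review_id=71: ✗
review_id=72: ✗
review_id=73: ✗
review_id=74: ✗
review_id=75: ✗
review_id=76: ✗
review_id=77: ✗
review_id=78: ✗
review_id=79: ✗
review_id=80: ✗
pt_sum = 139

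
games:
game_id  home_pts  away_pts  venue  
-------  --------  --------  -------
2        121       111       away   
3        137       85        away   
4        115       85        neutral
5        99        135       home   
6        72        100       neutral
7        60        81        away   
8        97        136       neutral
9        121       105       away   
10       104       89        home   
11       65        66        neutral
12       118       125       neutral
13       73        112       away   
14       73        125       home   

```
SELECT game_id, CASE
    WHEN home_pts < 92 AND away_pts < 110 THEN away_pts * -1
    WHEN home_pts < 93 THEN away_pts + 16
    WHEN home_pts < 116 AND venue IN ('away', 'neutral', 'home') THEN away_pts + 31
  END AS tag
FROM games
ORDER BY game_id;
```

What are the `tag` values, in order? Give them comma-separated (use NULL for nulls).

NULL, NULL, 116, 166, -100, -81, 167, NULL, 120, -66, NULL, 128, 141

game_id=2: (no match → NULL) → NULL
game_id=3: (no match → NULL) → NULL
game_id=4: home_pts < 116 AND venue IN ('away', 'neutral', 'home') → 116
game_id=5: home_pts < 116 AND venue IN ('away', 'neutral', 'home') → 166
game_id=6: home_pts < 92 AND away_pts < 110 → -100
game_id=7: home_pts < 92 AND away_pts < 110 → -81
game_id=8: home_pts < 116 AND venue IN ('away', 'neutral', 'home') → 167
game_id=9: (no match → NULL) → NULL
game_id=10: home_pts < 116 AND venue IN ('away', 'neutral', 'home') → 120
game_id=11: home_pts < 92 AND away_pts < 110 → -66
game_id=12: (no match → NULL) → NULL
game_id=13: home_pts < 93 → 128
game_id=14: home_pts < 93 → 141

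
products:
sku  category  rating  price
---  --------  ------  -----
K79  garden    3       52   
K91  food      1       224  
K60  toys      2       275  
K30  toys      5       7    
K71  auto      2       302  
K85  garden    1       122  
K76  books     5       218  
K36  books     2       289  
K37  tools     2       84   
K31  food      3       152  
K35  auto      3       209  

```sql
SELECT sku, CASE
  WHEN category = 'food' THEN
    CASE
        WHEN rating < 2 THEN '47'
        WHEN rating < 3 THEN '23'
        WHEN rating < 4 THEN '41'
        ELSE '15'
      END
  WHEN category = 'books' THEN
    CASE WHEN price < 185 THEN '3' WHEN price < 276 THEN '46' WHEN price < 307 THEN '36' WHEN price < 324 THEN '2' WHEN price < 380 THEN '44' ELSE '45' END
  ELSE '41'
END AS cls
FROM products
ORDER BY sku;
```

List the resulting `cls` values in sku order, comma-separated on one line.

sku=K30: category='toys' → outer ELSE → 41
sku=K31: category='food' → inner[rating < 4] → 41
sku=K35: category='auto' → outer ELSE → 41
sku=K36: category='books' → inner[price < 307] → 36
sku=K37: category='tools' → outer ELSE → 41
sku=K60: category='toys' → outer ELSE → 41
sku=K71: category='auto' → outer ELSE → 41
sku=K76: category='books' → inner[price < 276] → 46
sku=K79: category='garden' → outer ELSE → 41
sku=K85: category='garden' → outer ELSE → 41
sku=K91: category='food' → inner[rating < 2] → 47

41, 41, 41, 36, 41, 41, 41, 46, 41, 41, 47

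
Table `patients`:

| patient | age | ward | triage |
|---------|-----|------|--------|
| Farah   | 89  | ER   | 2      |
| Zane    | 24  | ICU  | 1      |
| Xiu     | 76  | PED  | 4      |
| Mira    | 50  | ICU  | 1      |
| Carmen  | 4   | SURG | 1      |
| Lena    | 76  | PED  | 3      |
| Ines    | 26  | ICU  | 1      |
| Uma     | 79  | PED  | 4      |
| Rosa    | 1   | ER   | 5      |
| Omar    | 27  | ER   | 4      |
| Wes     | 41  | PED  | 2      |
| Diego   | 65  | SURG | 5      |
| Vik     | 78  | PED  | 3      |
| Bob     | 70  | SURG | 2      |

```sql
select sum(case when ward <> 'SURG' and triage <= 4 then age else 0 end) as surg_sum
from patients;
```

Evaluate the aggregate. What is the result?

566

patient=Farah: ✓ → 89
patient=Zane: ✓ → 24
patient=Xiu: ✓ → 76
patient=Mira: ✓ → 50
patient=Carmen: ✗
patient=Lena: ✓ → 76
patient=Ines: ✓ → 26
patient=Uma: ✓ → 79
patient=Rosa: ✗
patient=Omar: ✓ → 27
patient=Wes: ✓ → 41
patient=Diego: ✗
patient=Vik: ✓ → 78
patient=Bob: ✗
surg_sum = 89 + 24 + 76 + 50 + 76 + 26 + 79 + 27 + 41 + 78 = 566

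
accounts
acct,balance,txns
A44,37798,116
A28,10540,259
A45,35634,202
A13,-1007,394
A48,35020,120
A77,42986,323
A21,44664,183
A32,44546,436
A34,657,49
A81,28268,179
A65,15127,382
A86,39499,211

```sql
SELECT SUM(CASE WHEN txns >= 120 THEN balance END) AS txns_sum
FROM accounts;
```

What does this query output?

acct=A44: ✗
acct=A28: ✓ → 10540
acct=A45: ✓ → 35634
acct=A13: ✓ → -1007
acct=A48: ✓ → 35020
acct=A77: ✓ → 42986
acct=A21: ✓ → 44664
acct=A32: ✓ → 44546
acct=A34: ✗
acct=A81: ✓ → 28268
acct=A65: ✓ → 15127
acct=A86: ✓ → 39499
txns_sum = 10540 + 35634 + -1007 + 35020 + 42986 + 44664 + 44546 + 28268 + 15127 + 39499 = 295277

295277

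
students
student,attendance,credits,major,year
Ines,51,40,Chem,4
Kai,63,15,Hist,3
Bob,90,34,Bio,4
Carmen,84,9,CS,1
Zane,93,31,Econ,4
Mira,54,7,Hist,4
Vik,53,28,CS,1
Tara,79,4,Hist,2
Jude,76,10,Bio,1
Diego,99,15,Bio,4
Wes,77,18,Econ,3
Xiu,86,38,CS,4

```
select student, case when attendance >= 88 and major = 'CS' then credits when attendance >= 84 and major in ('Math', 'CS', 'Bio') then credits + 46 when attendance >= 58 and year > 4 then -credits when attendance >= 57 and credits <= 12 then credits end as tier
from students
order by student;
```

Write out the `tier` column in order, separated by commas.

80, 55, 61, NULL, 10, NULL, NULL, 4, NULL, NULL, 84, NULL

student=Bob: attendance >= 84 and major in ('Math', 'CS', 'Bio') → 80
student=Carmen: attendance >= 84 and major in ('Math', 'CS', 'Bio') → 55
student=Diego: attendance >= 84 and major in ('Math', 'CS', 'Bio') → 61
student=Ines: (no match → NULL) → NULL
student=Jude: attendance >= 57 and credits <= 12 → 10
student=Kai: (no match → NULL) → NULL
student=Mira: (no match → NULL) → NULL
student=Tara: attendance >= 57 and credits <= 12 → 4
student=Vik: (no match → NULL) → NULL
student=Wes: (no match → NULL) → NULL
student=Xiu: attendance >= 84 and major in ('Math', 'CS', 'Bio') → 84
student=Zane: (no match → NULL) → NULL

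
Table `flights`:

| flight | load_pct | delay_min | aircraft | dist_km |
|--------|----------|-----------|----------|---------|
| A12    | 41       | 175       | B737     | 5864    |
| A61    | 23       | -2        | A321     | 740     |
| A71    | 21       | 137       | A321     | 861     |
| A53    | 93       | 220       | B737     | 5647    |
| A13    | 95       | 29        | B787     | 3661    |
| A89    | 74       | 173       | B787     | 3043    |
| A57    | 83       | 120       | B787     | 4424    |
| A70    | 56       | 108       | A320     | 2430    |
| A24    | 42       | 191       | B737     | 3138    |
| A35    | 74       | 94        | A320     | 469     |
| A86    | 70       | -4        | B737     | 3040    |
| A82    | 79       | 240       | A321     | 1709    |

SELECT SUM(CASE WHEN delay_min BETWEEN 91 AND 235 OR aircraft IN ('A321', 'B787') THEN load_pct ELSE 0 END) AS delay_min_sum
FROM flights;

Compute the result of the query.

flight=A12: ✓ → 41
flight=A61: ✓ → 23
flight=A71: ✓ → 21
flight=A53: ✓ → 93
flight=A13: ✓ → 95
flight=A89: ✓ → 74
flight=A57: ✓ → 83
flight=A70: ✓ → 56
flight=A24: ✓ → 42
flight=A35: ✓ → 74
flight=A86: ✗
flight=A82: ✓ → 79
delay_min_sum = 41 + 23 + 21 + 93 + 95 + 74 + 83 + 56 + 42 + 74 + 79 = 681

681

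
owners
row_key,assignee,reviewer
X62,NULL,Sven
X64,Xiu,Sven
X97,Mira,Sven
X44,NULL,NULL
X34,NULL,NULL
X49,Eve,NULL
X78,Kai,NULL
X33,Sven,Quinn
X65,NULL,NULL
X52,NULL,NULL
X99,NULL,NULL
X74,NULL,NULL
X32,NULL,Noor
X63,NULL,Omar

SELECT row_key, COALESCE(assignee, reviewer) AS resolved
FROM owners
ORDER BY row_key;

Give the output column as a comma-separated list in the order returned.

row_key=X32: assignee=NULL, reviewer=Noor → Noor
row_key=X33: assignee=Sven → Sven
row_key=X34: assignee=NULL, reviewer=NULL (all NULL) → NULL
row_key=X44: assignee=NULL, reviewer=NULL (all NULL) → NULL
row_key=X49: assignee=Eve → Eve
row_key=X52: assignee=NULL, reviewer=NULL (all NULL) → NULL
row_key=X62: assignee=NULL, reviewer=Sven → Sven
row_key=X63: assignee=NULL, reviewer=Omar → Omar
row_key=X64: assignee=Xiu → Xiu
row_key=X65: assignee=NULL, reviewer=NULL (all NULL) → NULL
row_key=X74: assignee=NULL, reviewer=NULL (all NULL) → NULL
row_key=X78: assignee=Kai → Kai
row_key=X97: assignee=Mira → Mira
row_key=X99: assignee=NULL, reviewer=NULL (all NULL) → NULL

Noor, Sven, NULL, NULL, Eve, NULL, Sven, Omar, Xiu, NULL, NULL, Kai, Mira, NULL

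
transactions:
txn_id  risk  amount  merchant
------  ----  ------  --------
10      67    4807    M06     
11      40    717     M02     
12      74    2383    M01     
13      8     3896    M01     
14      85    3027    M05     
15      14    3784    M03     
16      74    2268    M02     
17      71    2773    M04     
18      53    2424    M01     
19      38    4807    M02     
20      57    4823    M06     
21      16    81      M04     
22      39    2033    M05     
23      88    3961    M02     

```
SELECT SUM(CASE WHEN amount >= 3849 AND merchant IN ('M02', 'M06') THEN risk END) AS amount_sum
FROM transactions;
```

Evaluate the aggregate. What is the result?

250

txn_id=10: ✓ → 67
txn_id=11: ✗
txn_id=12: ✗
txn_id=13: ✗
txn_id=14: ✗
txn_id=15: ✗
txn_id=16: ✗
txn_id=17: ✗
txn_id=18: ✗
txn_id=19: ✓ → 38
txn_id=20: ✓ → 57
txn_id=21: ✗
txn_id=22: ✗
txn_id=23: ✓ → 88
amount_sum = 67 + 38 + 57 + 88 = 250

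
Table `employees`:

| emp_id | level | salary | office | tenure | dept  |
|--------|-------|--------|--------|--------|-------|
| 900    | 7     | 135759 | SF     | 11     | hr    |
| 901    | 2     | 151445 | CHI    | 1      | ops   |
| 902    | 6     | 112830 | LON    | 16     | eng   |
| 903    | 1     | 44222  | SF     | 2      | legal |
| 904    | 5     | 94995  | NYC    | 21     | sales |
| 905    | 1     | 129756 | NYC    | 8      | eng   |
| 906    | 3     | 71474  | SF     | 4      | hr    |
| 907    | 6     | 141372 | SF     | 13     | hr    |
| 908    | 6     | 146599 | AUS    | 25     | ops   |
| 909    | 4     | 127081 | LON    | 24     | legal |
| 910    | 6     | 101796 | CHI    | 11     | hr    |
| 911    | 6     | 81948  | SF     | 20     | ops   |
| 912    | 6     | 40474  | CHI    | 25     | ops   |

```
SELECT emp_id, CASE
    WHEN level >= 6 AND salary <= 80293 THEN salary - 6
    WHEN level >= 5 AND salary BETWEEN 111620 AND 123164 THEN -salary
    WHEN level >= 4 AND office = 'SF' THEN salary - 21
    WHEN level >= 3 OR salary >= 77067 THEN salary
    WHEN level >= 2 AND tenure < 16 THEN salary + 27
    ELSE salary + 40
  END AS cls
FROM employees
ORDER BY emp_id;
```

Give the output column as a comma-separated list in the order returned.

emp_id=900: level >= 4 AND office = 'SF' → 135738
emp_id=901: level >= 3 OR salary >= 77067 → 151445
emp_id=902: level >= 5 AND salary BETWEEN 111620 AND 123164 → -112830
emp_id=903: ELSE → 44262
emp_id=904: level >= 3 OR salary >= 77067 → 94995
emp_id=905: level >= 3 OR salary >= 77067 → 129756
emp_id=906: level >= 3 OR salary >= 77067 → 71474
emp_id=907: level >= 4 AND office = 'SF' → 141351
emp_id=908: level >= 3 OR salary >= 77067 → 146599
emp_id=909: level >= 3 OR salary >= 77067 → 127081
emp_id=910: level >= 3 OR salary >= 77067 → 101796
emp_id=911: level >= 4 AND office = 'SF' → 81927
emp_id=912: level >= 6 AND salary <= 80293 → 40468

135738, 151445, -112830, 44262, 94995, 129756, 71474, 141351, 146599, 127081, 101796, 81927, 40468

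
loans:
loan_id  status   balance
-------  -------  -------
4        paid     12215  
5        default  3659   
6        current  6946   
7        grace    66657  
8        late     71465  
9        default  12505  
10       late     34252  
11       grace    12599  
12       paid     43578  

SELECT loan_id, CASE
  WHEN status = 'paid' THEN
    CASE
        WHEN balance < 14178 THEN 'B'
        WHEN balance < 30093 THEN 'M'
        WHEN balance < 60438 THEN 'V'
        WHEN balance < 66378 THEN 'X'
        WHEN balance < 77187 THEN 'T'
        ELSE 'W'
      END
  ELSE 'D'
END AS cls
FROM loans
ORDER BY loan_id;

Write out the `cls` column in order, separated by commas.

B, D, D, D, D, D, D, D, V

loan_id=4: status='paid' → inner[balance < 14178] → B
loan_id=5: status='default' → outer ELSE → D
loan_id=6: status='current' → outer ELSE → D
loan_id=7: status='grace' → outer ELSE → D
loan_id=8: status='late' → outer ELSE → D
loan_id=9: status='default' → outer ELSE → D
loan_id=10: status='late' → outer ELSE → D
loan_id=11: status='grace' → outer ELSE → D
loan_id=12: status='paid' → inner[balance < 60438] → V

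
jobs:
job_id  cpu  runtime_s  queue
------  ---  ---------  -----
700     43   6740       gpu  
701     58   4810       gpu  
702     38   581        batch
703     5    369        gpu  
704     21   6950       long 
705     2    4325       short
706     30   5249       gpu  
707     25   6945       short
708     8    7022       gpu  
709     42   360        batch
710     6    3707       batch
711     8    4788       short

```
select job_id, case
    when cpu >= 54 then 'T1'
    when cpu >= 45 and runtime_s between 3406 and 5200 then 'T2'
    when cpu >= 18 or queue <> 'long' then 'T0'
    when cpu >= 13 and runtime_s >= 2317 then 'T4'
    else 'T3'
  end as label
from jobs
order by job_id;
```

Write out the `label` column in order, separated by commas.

T0, T1, T0, T0, T0, T0, T0, T0, T0, T0, T0, T0

job_id=700: cpu >= 18 or queue <> 'long' → T0
job_id=701: cpu >= 54 → T1
job_id=702: cpu >= 18 or queue <> 'long' → T0
job_id=703: cpu >= 18 or queue <> 'long' → T0
job_id=704: cpu >= 18 or queue <> 'long' → T0
job_id=705: cpu >= 18 or queue <> 'long' → T0
job_id=706: cpu >= 18 or queue <> 'long' → T0
job_id=707: cpu >= 18 or queue <> 'long' → T0
job_id=708: cpu >= 18 or queue <> 'long' → T0
job_id=709: cpu >= 18 or queue <> 'long' → T0
job_id=710: cpu >= 18 or queue <> 'long' → T0
job_id=711: cpu >= 18 or queue <> 'long' → T0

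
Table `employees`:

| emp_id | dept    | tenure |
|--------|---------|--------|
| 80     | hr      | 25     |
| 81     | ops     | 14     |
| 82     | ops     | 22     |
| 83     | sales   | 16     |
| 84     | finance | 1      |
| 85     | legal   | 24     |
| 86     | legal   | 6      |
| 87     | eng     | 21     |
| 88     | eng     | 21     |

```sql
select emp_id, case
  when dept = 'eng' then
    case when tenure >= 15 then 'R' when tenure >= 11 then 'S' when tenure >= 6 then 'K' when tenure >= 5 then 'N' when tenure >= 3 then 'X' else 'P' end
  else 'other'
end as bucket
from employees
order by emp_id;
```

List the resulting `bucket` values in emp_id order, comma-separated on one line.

other, other, other, other, other, other, other, R, R

emp_id=80: dept='hr' → outer ELSE → other
emp_id=81: dept='ops' → outer ELSE → other
emp_id=82: dept='ops' → outer ELSE → other
emp_id=83: dept='sales' → outer ELSE → other
emp_id=84: dept='finance' → outer ELSE → other
emp_id=85: dept='legal' → outer ELSE → other
emp_id=86: dept='legal' → outer ELSE → other
emp_id=87: dept='eng' → inner[tenure >= 15] → R
emp_id=88: dept='eng' → inner[tenure >= 15] → R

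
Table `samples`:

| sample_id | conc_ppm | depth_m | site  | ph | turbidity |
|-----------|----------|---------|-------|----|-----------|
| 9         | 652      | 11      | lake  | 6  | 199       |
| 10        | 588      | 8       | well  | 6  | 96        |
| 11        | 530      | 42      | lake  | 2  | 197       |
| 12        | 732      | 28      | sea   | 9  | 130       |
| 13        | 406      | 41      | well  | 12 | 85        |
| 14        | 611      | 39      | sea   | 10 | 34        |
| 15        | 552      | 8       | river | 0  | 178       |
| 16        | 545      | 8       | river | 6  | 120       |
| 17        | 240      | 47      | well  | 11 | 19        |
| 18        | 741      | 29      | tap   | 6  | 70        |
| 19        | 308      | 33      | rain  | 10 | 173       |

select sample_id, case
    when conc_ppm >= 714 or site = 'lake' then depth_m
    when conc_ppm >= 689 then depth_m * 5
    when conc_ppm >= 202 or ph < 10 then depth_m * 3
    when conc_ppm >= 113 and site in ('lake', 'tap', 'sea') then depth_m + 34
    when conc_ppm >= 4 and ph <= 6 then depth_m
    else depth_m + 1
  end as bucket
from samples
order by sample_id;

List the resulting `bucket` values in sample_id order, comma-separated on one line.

sample_id=9: conc_ppm >= 714 or site = 'lake' → 11
sample_id=10: conc_ppm >= 202 or ph < 10 → 24
sample_id=11: conc_ppm >= 714 or site = 'lake' → 42
sample_id=12: conc_ppm >= 714 or site = 'lake' → 28
sample_id=13: conc_ppm >= 202 or ph < 10 → 123
sample_id=14: conc_ppm >= 202 or ph < 10 → 117
sample_id=15: conc_ppm >= 202 or ph < 10 → 24
sample_id=16: conc_ppm >= 202 or ph < 10 → 24
sample_id=17: conc_ppm >= 202 or ph < 10 → 141
sample_id=18: conc_ppm >= 714 or site = 'lake' → 29
sample_id=19: conc_ppm >= 202 or ph < 10 → 99

11, 24, 42, 28, 123, 117, 24, 24, 141, 29, 99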